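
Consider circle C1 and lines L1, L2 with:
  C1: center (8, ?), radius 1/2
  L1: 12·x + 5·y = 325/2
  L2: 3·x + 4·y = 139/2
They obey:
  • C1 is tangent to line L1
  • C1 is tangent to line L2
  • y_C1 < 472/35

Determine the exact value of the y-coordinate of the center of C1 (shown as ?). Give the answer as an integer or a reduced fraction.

12

1. [C1‖L1]  y_C1² − (133/5)y_C1 + 876/5 = 0  ⇒  y_C1 = 12 or 73/5
2. [C1‖L2]  y_C1² − (91/4)y_C1 + 129 = 0  ⇒  y_C1 = 43/4 or 12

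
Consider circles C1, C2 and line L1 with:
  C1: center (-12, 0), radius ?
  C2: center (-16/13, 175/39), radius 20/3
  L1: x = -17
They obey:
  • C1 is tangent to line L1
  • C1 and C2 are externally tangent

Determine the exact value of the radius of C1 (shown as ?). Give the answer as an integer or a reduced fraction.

1. [C1‖L1]  r_C1² − 25 = 0  ⇒  r_C1 = 5 (r>0 drops 1)
2. [ext C1·C2]  r_C1² + (40/3)r_C1 − 275/3 = 0  ⇒  r_C1 = 5 (r>0 drops 1)

5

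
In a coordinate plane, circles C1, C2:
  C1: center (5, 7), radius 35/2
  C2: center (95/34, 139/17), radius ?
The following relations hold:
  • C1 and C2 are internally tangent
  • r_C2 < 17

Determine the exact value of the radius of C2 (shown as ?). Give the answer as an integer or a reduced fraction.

15

1. [int C1,C2]  r_C2² − 35r_C2 + 300 = 0  ⇒  r_C2 = 15 or 20
2. given r_C2 < 17: keep 15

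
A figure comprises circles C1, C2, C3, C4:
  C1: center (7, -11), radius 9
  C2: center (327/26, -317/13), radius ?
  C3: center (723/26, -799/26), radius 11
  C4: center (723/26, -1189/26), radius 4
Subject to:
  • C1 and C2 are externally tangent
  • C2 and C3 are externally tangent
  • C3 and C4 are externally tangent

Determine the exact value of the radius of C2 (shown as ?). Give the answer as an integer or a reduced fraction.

1. [ext C1·C2]  r_C2² + 18r_C2 − 517/4 = 0  ⇒  r_C2 = 11/2 (r>0 drops 1)
2. [ext C2·C3]  r_C2² + 22r_C2 − 605/4 = 0  ⇒  r_C2 = 11/2 (r>0 drops 1)

11/2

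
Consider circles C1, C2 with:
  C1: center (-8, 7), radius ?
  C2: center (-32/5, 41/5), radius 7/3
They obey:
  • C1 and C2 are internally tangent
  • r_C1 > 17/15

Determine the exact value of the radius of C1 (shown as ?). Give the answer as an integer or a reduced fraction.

13/3

1. [int C1,C2]  r_C1² − (14/3)r_C1 + 13/9 = 0  ⇒  r_C1 = 1/3 or 13/3
2. given r_C1 > 17/15: keep 13/3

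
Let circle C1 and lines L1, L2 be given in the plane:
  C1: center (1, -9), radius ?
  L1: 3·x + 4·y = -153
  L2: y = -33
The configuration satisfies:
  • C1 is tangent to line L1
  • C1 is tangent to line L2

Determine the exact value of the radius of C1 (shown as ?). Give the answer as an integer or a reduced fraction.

24

1. [C1‖L1]  r_C1² − 576 = 0  ⇒  r_C1 = 24 (r>0 drops 1)
2. [C1‖L2]  r_C1² − 576 = 0  ⇒  r_C1 = 24 (r>0 drops 1)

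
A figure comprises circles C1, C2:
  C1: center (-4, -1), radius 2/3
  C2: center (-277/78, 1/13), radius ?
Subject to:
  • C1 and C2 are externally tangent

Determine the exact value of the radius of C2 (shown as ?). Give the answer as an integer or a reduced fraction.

1. [ext C1·C2]  r_C2² + (4/3)r_C2 − 11/12 = 0  ⇒  r_C2 = 1/2 (r>0 drops 1)

1/2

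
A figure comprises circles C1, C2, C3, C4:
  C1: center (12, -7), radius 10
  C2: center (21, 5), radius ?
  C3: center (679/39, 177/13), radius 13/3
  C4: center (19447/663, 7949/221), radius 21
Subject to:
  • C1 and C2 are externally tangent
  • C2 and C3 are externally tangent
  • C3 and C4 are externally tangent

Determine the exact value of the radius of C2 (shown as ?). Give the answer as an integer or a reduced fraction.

1. [ext C1·C2]  r_C2² + 20r_C2 − 125 = 0  ⇒  r_C2 = 5 (r>0 drops 1)
2. [ext C2·C3]  r_C2² + (26/3)r_C2 − 205/3 = 0  ⇒  r_C2 = 5 (r>0 drops 1)

5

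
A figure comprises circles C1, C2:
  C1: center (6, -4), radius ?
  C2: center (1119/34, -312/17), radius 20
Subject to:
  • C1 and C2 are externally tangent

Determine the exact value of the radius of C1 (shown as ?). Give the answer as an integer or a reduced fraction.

21/2

1. [ext C1·C2]  r_C1² + 40r_C1 − 2121/4 = 0  ⇒  r_C1 = 21/2 (r>0 drops 1)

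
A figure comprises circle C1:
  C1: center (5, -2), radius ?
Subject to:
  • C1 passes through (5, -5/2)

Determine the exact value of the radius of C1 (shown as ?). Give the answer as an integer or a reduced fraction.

1. [C1∋P]  r_C1² − 1/4 = 0  ⇒  r_C1 = 1/2 (r>0 drops 1)

1/2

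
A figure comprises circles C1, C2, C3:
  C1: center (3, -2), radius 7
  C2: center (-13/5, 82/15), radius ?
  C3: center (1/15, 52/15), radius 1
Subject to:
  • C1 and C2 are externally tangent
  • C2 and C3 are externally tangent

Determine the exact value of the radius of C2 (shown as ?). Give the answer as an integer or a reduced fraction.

1. [ext C1·C2]  r_C2² + 14r_C2 − 343/9 = 0  ⇒  r_C2 = 7/3 (r>0 drops 1)
2. [ext C2·C3]  r_C2² + 2r_C2 − 91/9 = 0  ⇒  r_C2 = 7/3 (r>0 drops 1)

7/3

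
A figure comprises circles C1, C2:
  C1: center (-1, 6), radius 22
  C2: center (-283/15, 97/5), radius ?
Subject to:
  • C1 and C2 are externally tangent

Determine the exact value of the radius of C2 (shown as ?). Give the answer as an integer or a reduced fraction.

1. [ext C1·C2]  r_C2² + 44r_C2 − 133/9 = 0  ⇒  r_C2 = 1/3 (r>0 drops 1)

1/3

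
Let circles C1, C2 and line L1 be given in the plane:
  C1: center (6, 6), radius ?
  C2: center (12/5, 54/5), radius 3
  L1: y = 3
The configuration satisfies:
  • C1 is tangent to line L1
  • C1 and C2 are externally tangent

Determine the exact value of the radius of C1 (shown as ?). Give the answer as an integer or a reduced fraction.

3

1. [C1‖L1]  r_C1² − 9 = 0  ⇒  r_C1 = 3 (r>0 drops 1)
2. [ext C1·C2]  r_C1² + 6r_C1 − 27 = 0  ⇒  r_C1 = 3 (r>0 drops 1)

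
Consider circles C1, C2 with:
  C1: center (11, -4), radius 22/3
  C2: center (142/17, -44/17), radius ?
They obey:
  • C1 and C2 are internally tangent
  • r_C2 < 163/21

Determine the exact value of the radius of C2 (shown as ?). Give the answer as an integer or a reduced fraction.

1. [int C1,C2]  r_C2² − (44/3)r_C2 + 403/9 = 0  ⇒  r_C2 = 13/3 or 31/3
2. given r_C2 < 163/21: keep 13/3

13/3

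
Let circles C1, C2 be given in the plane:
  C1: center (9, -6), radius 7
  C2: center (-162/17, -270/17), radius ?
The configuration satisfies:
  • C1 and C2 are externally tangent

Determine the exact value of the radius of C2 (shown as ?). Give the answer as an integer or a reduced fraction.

1. [ext C1·C2]  r_C2² + 14r_C2 − 392 = 0  ⇒  r_C2 = 14 (r>0 drops 1)

14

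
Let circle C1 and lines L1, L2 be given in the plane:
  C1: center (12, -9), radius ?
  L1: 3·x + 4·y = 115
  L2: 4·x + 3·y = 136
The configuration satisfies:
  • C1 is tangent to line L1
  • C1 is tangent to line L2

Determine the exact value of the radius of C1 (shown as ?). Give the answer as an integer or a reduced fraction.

1. [C1‖L1]  r_C1² − 529 = 0  ⇒  r_C1 = 23 (r>0 drops 1)
2. [C1‖L2]  r_C1² − 529 = 0  ⇒  r_C1 = 23 (r>0 drops 1)

23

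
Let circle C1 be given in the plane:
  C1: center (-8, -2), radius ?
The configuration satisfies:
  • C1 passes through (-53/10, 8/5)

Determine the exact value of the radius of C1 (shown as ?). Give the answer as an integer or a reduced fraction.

9/2

1. [C1∋P]  r_C1² − 81/4 = 0  ⇒  r_C1 = 9/2 (r>0 drops 1)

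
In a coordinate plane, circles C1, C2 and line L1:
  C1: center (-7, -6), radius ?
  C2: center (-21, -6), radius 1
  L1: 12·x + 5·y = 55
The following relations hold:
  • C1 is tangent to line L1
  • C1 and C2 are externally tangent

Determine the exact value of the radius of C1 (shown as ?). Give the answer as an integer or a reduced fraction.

1. [C1‖L1]  r_C1² − 169 = 0  ⇒  r_C1 = 13 (r>0 drops 1)
2. [ext C1·C2]  r_C1² + 2r_C1 − 195 = 0  ⇒  r_C1 = 13 (r>0 drops 1)

13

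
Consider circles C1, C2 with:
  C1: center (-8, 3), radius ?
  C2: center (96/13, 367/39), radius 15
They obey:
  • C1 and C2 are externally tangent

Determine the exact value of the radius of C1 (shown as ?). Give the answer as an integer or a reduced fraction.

1. [ext C1·C2]  r_C1² + 30r_C1 − 475/9 = 0  ⇒  r_C1 = 5/3 (r>0 drops 1)

5/3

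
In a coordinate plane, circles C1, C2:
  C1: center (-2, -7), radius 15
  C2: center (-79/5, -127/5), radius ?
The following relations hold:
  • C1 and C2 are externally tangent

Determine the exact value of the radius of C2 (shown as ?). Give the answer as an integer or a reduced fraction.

1. [ext C1·C2]  r_C2² + 30r_C2 − 304 = 0  ⇒  r_C2 = 8 (r>0 drops 1)

8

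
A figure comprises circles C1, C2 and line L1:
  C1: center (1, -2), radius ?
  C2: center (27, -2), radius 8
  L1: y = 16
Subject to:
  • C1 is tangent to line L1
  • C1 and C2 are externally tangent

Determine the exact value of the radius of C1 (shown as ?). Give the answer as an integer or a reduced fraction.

1. [C1‖L1]  r_C1² − 324 = 0  ⇒  r_C1 = 18 (r>0 drops 1)
2. [ext C1·C2]  r_C1² + 16r_C1 − 612 = 0  ⇒  r_C1 = 18 (r>0 drops 1)

18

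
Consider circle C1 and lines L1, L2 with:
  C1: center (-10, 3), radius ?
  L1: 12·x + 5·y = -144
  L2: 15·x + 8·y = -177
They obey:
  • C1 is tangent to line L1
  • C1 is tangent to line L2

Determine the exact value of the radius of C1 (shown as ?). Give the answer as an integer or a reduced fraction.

1. [C1‖L1]  r_C1² − 9 = 0  ⇒  r_C1 = 3 (r>0 drops 1)
2. [C1‖L2]  r_C1² − 9 = 0  ⇒  r_C1 = 3 (r>0 drops 1)

3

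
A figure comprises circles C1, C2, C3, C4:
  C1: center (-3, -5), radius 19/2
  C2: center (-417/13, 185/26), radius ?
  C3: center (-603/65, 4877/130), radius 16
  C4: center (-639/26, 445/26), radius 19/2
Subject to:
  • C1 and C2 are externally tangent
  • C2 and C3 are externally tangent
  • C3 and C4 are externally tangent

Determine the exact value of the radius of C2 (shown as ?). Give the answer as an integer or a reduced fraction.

1. [ext C1·C2]  r_C2² + 19r_C2 − 902 = 0  ⇒  r_C2 = 22 (r>0 drops 1)
2. [ext C2·C3]  r_C2² + 32r_C2 − 1188 = 0  ⇒  r_C2 = 22 (r>0 drops 1)

22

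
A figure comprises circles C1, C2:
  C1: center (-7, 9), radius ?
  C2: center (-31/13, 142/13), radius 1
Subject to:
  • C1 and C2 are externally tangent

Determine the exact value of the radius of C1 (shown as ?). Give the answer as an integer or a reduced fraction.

1. [ext C1·C2]  r_C1² + 2r_C1 − 24 = 0  ⇒  r_C1 = 4 (r>0 drops 1)

4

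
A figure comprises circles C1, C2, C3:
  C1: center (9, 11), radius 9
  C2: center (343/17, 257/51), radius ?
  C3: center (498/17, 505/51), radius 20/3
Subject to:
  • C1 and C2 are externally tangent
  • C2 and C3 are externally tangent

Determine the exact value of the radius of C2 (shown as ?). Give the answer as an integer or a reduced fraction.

1. [ext C1·C2]  r_C2² + 18r_C2 − 715/9 = 0  ⇒  r_C2 = 11/3 (r>0 drops 1)
2. [ext C2·C3]  r_C2² + (40/3)r_C2 − 187/3 = 0  ⇒  r_C2 = 11/3 (r>0 drops 1)

11/3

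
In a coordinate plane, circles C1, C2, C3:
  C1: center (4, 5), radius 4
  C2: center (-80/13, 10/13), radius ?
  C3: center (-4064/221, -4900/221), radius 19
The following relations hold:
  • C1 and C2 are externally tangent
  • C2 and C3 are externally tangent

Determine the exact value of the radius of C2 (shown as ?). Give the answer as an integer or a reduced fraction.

1. [ext C1·C2]  r_C2² + 8r_C2 − 105 = 0  ⇒  r_C2 = 7 (r>0 drops 1)
2. [ext C2·C3]  r_C2² + 38r_C2 − 315 = 0  ⇒  r_C2 = 7 (r>0 drops 1)

7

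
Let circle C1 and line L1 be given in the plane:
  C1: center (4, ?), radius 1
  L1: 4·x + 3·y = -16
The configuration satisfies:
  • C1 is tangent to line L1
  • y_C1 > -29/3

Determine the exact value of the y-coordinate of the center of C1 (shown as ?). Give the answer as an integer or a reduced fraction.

1. [C1‖L1]  y_C1² + (64/3)y_C1 + 111 = 0  ⇒  y_C1 = -37/3 or -9
2. given y_C1 > -29/3: keep -9

-9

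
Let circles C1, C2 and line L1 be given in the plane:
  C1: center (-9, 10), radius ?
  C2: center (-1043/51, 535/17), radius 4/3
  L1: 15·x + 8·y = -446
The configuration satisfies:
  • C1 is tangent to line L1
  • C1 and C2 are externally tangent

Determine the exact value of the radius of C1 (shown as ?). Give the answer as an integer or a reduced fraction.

23

1. [C1‖L1]  r_C1² − 529 = 0  ⇒  r_C1 = 23 (r>0 drops 1)
2. [ext C1·C2]  r_C1² + (8/3)r_C1 − 1771/3 = 0  ⇒  r_C1 = 23 (r>0 drops 1)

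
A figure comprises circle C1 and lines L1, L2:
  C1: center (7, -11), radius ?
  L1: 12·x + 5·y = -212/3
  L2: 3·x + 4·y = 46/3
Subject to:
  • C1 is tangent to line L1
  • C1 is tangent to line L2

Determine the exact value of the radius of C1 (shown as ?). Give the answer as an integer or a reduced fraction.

23/3

1. [C1‖L1]  r_C1² − 529/9 = 0  ⇒  r_C1 = 23/3 (r>0 drops 1)
2. [C1‖L2]  r_C1² − 529/9 = 0  ⇒  r_C1 = 23/3 (r>0 drops 1)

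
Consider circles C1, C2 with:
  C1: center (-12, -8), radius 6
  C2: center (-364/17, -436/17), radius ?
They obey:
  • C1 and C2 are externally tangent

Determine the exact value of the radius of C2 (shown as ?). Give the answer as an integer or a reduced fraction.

14

1. [ext C1·C2]  r_C2² + 12r_C2 − 364 = 0  ⇒  r_C2 = 14 (r>0 drops 1)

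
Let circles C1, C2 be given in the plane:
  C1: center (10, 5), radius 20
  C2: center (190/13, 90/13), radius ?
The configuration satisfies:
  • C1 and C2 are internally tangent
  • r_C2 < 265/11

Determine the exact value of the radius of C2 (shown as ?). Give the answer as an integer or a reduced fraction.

15

1. [int C1,C2]  r_C2² − 40r_C2 + 375 = 0  ⇒  r_C2 = 15 or 25
2. given r_C2 < 265/11: keep 15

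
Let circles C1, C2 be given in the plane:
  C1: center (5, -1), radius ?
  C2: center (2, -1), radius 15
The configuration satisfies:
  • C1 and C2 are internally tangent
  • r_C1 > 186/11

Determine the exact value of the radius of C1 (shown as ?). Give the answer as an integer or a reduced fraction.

1. [int C1,C2]  r_C1² − 30r_C1 + 216 = 0  ⇒  r_C1 = 12 or 18
2. given r_C1 > 186/11: keep 18

18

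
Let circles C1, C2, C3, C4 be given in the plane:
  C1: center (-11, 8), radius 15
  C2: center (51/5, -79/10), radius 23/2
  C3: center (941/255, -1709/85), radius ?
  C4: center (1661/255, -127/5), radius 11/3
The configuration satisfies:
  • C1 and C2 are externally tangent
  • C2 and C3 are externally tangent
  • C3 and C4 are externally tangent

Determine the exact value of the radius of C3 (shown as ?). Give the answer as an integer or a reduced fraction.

7/3

1. [ext C2·C3]  r_C3² + 23r_C3 − 532/9 = 0  ⇒  r_C3 = 7/3 (r>0 drops 1)
2. [ext C3·C4]  r_C3² + (22/3)r_C3 − 203/9 = 0  ⇒  r_C3 = 7/3 (r>0 drops 1)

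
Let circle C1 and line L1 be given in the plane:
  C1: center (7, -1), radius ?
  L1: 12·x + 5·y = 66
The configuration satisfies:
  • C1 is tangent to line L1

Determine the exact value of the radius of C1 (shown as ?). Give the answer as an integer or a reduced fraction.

1

1. [C1‖L1]  r_C1² − 1 = 0  ⇒  r_C1 = 1 (r>0 drops 1)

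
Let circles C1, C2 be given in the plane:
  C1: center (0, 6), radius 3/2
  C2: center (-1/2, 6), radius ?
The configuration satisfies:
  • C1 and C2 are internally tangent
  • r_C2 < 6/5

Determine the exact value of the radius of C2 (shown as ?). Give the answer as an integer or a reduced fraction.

1

1. [int C1,C2]  r_C2² − 3r_C2 + 2 = 0  ⇒  r_C2 = 1 or 2
2. given r_C2 < 6/5: keep 1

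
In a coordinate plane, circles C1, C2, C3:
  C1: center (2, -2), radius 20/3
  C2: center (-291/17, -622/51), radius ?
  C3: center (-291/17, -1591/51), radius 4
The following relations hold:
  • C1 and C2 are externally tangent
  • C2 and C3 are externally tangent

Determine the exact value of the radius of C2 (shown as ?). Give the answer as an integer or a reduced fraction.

15

1. [ext C1·C2]  r_C2² + (40/3)r_C2 − 425 = 0  ⇒  r_C2 = 15 (r>0 drops 1)
2. [ext C2·C3]  r_C2² + 8r_C2 − 345 = 0  ⇒  r_C2 = 15 (r>0 drops 1)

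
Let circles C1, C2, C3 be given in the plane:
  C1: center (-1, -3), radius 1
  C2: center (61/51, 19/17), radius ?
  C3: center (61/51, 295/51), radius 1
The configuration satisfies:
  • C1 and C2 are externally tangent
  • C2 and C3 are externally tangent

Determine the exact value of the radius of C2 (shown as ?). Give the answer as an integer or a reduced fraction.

1. [ext C1·C2]  r_C2² + 2r_C2 − 187/9 = 0  ⇒  r_C2 = 11/3 (r>0 drops 1)
2. [ext C2·C3]  r_C2² + 2r_C2 − 187/9 = 0  ⇒  r_C2 = 11/3 (r>0 drops 1)

11/3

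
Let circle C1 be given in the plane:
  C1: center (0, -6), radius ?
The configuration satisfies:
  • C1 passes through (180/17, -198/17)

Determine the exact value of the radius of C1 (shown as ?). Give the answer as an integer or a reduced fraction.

12

1. [C1∋P]  r_C1² − 144 = 0  ⇒  r_C1 = 12 (r>0 drops 1)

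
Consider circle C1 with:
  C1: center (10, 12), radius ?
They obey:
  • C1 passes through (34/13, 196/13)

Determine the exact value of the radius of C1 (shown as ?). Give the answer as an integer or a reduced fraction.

1. [C1∋P]  r_C1² − 64 = 0  ⇒  r_C1 = 8 (r>0 drops 1)

8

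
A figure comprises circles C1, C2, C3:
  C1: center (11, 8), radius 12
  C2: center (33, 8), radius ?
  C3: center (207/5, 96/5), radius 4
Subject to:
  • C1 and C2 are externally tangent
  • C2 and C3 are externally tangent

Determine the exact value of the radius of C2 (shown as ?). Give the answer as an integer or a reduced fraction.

1. [ext C1·C2]  r_C2² + 24r_C2 − 340 = 0  ⇒  r_C2 = 10 (r>0 drops 1)
2. [ext C2·C3]  r_C2² + 8r_C2 − 180 = 0  ⇒  r_C2 = 10 (r>0 drops 1)

10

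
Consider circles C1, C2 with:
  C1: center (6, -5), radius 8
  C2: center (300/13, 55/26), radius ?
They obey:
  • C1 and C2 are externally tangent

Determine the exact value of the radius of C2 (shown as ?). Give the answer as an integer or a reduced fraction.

21/2

1. [ext C1·C2]  r_C2² + 16r_C2 − 1113/4 = 0  ⇒  r_C2 = 21/2 (r>0 drops 1)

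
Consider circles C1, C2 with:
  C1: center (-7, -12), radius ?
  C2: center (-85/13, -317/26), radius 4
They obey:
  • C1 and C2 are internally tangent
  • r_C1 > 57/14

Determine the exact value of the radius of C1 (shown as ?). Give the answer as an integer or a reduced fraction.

9/2

1. [int C1,C2]  r_C1² − 8r_C1 + 63/4 = 0  ⇒  r_C1 = 7/2 or 9/2
2. given r_C1 > 57/14: keep 9/2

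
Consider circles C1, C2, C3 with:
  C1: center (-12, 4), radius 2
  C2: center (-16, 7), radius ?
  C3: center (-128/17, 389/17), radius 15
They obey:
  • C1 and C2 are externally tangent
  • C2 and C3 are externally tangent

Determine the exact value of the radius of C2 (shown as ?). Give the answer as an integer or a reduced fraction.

1. [ext C1·C2]  r_C2² + 4r_C2 − 21 = 0  ⇒  r_C2 = 3 (r>0 drops 1)
2. [ext C2·C3]  r_C2² + 30r_C2 − 99 = 0  ⇒  r_C2 = 3 (r>0 drops 1)

3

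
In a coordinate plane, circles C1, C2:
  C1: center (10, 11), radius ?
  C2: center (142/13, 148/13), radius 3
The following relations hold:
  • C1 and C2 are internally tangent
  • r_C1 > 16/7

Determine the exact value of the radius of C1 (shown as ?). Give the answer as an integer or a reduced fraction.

1. [int C1,C2]  r_C1² − 6r_C1 + 8 = 0  ⇒  r_C1 = 2 or 4
2. given r_C1 > 16/7: keep 4

4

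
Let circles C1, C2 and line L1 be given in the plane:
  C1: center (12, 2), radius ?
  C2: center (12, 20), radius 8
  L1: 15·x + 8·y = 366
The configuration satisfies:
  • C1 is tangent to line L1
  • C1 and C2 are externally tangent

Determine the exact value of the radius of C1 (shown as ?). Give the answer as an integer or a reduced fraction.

1. [C1‖L1]  r_C1² − 100 = 0  ⇒  r_C1 = 10 (r>0 drops 1)
2. [ext C1·C2]  r_C1² + 16r_C1 − 260 = 0  ⇒  r_C1 = 10 (r>0 drops 1)

10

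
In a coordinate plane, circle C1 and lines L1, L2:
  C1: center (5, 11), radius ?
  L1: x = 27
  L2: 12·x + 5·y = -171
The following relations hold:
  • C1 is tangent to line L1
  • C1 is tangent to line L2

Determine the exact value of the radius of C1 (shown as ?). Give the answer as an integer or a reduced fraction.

22

1. [C1‖L1]  r_C1² − 484 = 0  ⇒  r_C1 = 22 (r>0 drops 1)
2. [C1‖L2]  r_C1² − 484 = 0  ⇒  r_C1 = 22 (r>0 drops 1)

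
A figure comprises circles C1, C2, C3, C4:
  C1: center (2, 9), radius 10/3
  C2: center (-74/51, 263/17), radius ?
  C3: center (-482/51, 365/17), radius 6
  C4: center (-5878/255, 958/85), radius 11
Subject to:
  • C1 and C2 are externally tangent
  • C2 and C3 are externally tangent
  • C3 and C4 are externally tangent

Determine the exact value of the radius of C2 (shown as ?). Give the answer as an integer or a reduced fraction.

4

1. [ext C1·C2]  r_C2² + (20/3)r_C2 − 128/3 = 0  ⇒  r_C2 = 4 (r>0 drops 1)
2. [ext C2·C3]  r_C2² + 12r_C2 − 64 = 0  ⇒  r_C2 = 4 (r>0 drops 1)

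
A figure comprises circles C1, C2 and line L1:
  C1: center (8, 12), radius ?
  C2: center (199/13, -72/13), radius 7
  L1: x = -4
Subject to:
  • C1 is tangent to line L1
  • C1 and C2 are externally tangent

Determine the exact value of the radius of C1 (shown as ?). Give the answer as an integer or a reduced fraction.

1. [C1‖L1]  r_C1² − 144 = 0  ⇒  r_C1 = 12 (r>0 drops 1)
2. [ext C1·C2]  r_C1² + 14r_C1 − 312 = 0  ⇒  r_C1 = 12 (r>0 drops 1)

12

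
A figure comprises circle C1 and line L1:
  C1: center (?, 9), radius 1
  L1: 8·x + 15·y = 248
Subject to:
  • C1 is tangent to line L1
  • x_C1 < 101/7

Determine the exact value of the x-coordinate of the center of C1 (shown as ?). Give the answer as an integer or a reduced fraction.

1. [C1‖L1]  x_C1² − (113/4)x_C1 + 195 = 0  ⇒  x_C1 = 12 or 65/4
2. given x_C1 < 101/7: keep 12

12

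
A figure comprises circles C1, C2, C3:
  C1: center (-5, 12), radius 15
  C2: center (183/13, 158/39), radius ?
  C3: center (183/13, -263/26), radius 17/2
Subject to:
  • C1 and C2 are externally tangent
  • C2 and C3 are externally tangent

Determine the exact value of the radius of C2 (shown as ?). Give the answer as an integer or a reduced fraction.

1. [ext C1·C2]  r_C2² + 30r_C2 − 1819/9 = 0  ⇒  r_C2 = 17/3 (r>0 drops 1)
2. [ext C2·C3]  r_C2² + 17r_C2 − 1156/9 = 0  ⇒  r_C2 = 17/3 (r>0 drops 1)

17/3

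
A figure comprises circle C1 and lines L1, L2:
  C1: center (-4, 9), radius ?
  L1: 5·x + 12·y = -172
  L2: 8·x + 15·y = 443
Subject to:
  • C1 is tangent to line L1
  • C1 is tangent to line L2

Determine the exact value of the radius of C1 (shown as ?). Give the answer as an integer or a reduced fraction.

1. [C1‖L1]  r_C1² − 400 = 0  ⇒  r_C1 = 20 (r>0 drops 1)
2. [C1‖L2]  r_C1² − 400 = 0  ⇒  r_C1 = 20 (r>0 drops 1)

20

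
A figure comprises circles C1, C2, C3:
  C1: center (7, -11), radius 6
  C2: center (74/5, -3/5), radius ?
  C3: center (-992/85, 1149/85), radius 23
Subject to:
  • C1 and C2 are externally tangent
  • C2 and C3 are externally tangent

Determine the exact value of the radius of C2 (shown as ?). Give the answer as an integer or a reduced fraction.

1. [ext C1·C2]  r_C2² + 12r_C2 − 133 = 0  ⇒  r_C2 = 7 (r>0 drops 1)
2. [ext C2·C3]  r_C2² + 46r_C2 − 371 = 0  ⇒  r_C2 = 7 (r>0 drops 1)

7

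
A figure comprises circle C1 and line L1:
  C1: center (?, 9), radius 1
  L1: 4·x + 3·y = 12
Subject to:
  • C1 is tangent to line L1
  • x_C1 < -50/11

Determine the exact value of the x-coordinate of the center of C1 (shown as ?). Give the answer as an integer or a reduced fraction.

1. [C1‖L1]  x_C1² + (15/2)x_C1 + 25/2 = 0  ⇒  x_C1 = -5 or -5/2
2. given x_C1 < -50/11: keep -5

-5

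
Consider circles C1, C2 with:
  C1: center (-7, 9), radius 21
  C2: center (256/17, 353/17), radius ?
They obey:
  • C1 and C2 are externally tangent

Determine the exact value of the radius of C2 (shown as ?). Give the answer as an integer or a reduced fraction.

1. [ext C1·C2]  r_C2² + 42r_C2 − 184 = 0  ⇒  r_C2 = 4 (r>0 drops 1)

4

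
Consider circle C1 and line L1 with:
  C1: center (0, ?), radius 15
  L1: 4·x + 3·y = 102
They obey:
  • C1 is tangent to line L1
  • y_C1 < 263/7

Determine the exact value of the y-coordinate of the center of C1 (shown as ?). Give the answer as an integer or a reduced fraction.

1. [C1‖L1]  y_C1² − 68y_C1 + 531 = 0  ⇒  y_C1 = 9 or 59
2. given y_C1 < 263/7: keep 9

9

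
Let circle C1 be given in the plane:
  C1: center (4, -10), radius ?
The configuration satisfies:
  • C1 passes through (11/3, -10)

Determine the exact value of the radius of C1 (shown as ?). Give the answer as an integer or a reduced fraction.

1/3

1. [C1∋P]  r_C1² − 1/9 = 0  ⇒  r_C1 = 1/3 (r>0 drops 1)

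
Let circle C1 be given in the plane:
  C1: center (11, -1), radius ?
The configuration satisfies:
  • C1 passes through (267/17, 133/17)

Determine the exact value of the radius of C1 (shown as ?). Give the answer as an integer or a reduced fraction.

10

1. [C1∋P]  r_C1² − 100 = 0  ⇒  r_C1 = 10 (r>0 drops 1)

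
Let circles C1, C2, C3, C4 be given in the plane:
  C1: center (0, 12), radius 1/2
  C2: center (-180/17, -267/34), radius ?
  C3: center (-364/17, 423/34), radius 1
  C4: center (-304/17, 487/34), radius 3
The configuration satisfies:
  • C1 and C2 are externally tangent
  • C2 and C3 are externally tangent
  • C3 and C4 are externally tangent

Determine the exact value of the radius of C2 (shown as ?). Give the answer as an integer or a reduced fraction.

1. [ext C1·C2]  r_C2² + 1r_C2 − 506 = 0  ⇒  r_C2 = 22 (r>0 drops 1)
2. [ext C2·C3]  r_C2² + 2r_C2 − 528 = 0  ⇒  r_C2 = 22 (r>0 drops 1)

22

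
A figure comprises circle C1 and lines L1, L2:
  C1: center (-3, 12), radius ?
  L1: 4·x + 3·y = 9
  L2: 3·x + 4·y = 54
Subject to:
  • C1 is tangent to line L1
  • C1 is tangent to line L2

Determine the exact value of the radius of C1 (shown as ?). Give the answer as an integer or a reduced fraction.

1. [C1‖L1]  r_C1² − 9 = 0  ⇒  r_C1 = 3 (r>0 drops 1)
2. [C1‖L2]  r_C1² − 9 = 0  ⇒  r_C1 = 3 (r>0 drops 1)

3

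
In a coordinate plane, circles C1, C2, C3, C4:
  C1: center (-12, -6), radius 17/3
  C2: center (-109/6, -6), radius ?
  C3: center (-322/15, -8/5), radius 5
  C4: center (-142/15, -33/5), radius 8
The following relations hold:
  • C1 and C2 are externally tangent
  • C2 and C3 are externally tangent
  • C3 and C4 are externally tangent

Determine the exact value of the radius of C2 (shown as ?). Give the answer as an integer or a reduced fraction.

1/2

1. [ext C1·C2]  r_C2² + (34/3)r_C2 − 71/12 = 0  ⇒  r_C2 = 1/2 (r>0 drops 1)
2. [ext C2·C3]  r_C2² + 10r_C2 − 21/4 = 0  ⇒  r_C2 = 1/2 (r>0 drops 1)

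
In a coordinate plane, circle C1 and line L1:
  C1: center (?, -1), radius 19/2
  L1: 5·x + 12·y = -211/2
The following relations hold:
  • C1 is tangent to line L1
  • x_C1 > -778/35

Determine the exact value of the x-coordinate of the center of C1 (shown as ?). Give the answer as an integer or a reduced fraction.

6

1. [C1‖L1]  x_C1² + (187/5)x_C1 − 1302/5 = 0  ⇒  x_C1 = -217/5 or 6
2. given x_C1 > -778/35: keep 6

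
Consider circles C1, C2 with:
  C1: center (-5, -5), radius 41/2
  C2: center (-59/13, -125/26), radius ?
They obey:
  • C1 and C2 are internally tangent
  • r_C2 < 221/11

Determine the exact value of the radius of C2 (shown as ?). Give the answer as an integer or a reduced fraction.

1. [int C1,C2]  r_C2² − 41r_C2 + 420 = 0  ⇒  r_C2 = 20 or 21
2. given r_C2 < 221/11: keep 20

20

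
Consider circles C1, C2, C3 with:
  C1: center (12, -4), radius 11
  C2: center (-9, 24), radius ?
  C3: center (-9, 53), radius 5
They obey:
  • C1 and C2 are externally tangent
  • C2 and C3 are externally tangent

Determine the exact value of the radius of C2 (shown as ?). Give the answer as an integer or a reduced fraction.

24

1. [ext C1·C2]  r_C2² + 22r_C2 − 1104 = 0  ⇒  r_C2 = 24 (r>0 drops 1)
2. [ext C2·C3]  r_C2² + 10r_C2 − 816 = 0  ⇒  r_C2 = 24 (r>0 drops 1)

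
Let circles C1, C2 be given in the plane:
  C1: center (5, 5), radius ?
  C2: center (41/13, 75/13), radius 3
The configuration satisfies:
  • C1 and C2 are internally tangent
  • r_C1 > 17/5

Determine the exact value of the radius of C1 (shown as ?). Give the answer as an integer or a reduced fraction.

5

1. [int C1,C2]  r_C1² − 6r_C1 + 5 = 0  ⇒  r_C1 = 1 or 5
2. given r_C1 > 17/5: keep 5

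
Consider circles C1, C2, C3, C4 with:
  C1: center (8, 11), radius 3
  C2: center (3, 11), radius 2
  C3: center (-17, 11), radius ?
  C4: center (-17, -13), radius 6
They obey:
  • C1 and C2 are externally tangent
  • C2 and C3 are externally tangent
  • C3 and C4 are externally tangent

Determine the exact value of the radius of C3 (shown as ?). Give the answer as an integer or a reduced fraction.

1. [ext C2·C3]  r_C3² + 4r_C3 − 396 = 0  ⇒  r_C3 = 18 (r>0 drops 1)
2. [ext C3·C4]  r_C3² + 12r_C3 − 540 = 0  ⇒  r_C3 = 18 (r>0 drops 1)

18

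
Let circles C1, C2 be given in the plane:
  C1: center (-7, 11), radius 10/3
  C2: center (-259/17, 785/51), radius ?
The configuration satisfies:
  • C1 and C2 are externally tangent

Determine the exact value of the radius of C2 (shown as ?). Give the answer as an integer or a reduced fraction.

1. [ext C1·C2]  r_C2² + (20/3)r_C2 − 76 = 0  ⇒  r_C2 = 6 (r>0 drops 1)

6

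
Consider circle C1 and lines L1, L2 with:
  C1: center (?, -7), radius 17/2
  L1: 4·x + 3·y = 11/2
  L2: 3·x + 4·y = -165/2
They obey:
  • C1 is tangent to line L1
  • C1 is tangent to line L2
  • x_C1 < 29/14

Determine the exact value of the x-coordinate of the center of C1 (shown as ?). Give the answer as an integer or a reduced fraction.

1. [C1‖L1]  x_C1² − (53/4)x_C1 − 69 = 0  ⇒  x_C1 = -4 or 69/4
2. [C1‖L2]  x_C1² + (109/3)x_C1 + 388/3 = 0  ⇒  x_C1 = -97/3 or -4

-4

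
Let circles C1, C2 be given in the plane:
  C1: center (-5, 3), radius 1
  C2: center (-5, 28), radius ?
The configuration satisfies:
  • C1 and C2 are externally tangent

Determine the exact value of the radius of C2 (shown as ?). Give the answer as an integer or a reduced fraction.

24

1. [ext C1·C2]  r_C2² + 2r_C2 − 624 = 0  ⇒  r_C2 = 24 (r>0 drops 1)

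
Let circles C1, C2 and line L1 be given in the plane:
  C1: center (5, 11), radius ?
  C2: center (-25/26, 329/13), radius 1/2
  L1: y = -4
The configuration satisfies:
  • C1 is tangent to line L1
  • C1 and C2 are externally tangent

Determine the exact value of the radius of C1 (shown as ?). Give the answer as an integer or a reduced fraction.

15

1. [C1‖L1]  r_C1² − 225 = 0  ⇒  r_C1 = 15 (r>0 drops 1)
2. [ext C1·C2]  r_C1² + 1r_C1 − 240 = 0  ⇒  r_C1 = 15 (r>0 drops 1)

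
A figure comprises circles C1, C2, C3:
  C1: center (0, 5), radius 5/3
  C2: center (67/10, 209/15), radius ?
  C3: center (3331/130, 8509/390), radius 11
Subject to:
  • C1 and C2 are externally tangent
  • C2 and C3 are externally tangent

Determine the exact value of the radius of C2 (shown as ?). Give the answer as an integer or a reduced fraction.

1. [ext C1·C2]  r_C2² + (10/3)r_C2 − 1463/12 = 0  ⇒  r_C2 = 19/2 (r>0 drops 1)
2. [ext C2·C3]  r_C2² + 22r_C2 − 1197/4 = 0  ⇒  r_C2 = 19/2 (r>0 drops 1)

19/2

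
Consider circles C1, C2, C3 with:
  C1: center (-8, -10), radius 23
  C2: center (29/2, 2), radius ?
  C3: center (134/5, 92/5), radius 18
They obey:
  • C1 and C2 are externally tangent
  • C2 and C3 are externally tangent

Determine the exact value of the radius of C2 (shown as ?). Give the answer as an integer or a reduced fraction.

5/2

1. [ext C1·C2]  r_C2² + 46r_C2 − 485/4 = 0  ⇒  r_C2 = 5/2 (r>0 drops 1)
2. [ext C2·C3]  r_C2² + 36r_C2 − 385/4 = 0  ⇒  r_C2 = 5/2 (r>0 drops 1)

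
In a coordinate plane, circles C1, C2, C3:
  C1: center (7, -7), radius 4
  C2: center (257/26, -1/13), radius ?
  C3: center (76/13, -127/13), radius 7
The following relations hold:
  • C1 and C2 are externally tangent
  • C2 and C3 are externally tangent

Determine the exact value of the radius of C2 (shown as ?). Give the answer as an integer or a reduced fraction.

1. [ext C1·C2]  r_C2² + 8r_C2 − 161/4 = 0  ⇒  r_C2 = 7/2 (r>0 drops 1)
2. [ext C2·C3]  r_C2² + 14r_C2 − 245/4 = 0  ⇒  r_C2 = 7/2 (r>0 drops 1)

7/2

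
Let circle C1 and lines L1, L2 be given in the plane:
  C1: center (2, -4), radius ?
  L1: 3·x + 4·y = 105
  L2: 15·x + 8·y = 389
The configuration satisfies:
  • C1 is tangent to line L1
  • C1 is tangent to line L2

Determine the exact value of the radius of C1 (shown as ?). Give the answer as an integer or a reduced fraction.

23

1. [C1‖L1]  r_C1² − 529 = 0  ⇒  r_C1 = 23 (r>0 drops 1)
2. [C1‖L2]  r_C1² − 529 = 0  ⇒  r_C1 = 23 (r>0 drops 1)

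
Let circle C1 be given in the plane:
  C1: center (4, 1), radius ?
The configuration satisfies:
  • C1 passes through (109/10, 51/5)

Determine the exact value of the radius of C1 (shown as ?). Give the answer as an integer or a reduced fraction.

1. [C1∋P]  r_C1² − 529/4 = 0  ⇒  r_C1 = 23/2 (r>0 drops 1)

23/2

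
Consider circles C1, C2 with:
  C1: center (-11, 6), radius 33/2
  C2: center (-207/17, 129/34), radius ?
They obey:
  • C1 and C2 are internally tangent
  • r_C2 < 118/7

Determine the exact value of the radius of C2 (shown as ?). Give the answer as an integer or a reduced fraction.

1. [int C1,C2]  r_C2² − 33r_C2 + 266 = 0  ⇒  r_C2 = 14 or 19
2. given r_C2 < 118/7: keep 14

14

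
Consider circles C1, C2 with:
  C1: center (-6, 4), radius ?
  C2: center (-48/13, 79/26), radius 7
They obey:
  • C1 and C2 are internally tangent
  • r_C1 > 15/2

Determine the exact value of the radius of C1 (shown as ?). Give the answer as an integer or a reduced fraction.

1. [int C1,C2]  r_C1² − 14r_C1 + 171/4 = 0  ⇒  r_C1 = 9/2 or 19/2
2. given r_C1 > 15/2: keep 19/2

19/2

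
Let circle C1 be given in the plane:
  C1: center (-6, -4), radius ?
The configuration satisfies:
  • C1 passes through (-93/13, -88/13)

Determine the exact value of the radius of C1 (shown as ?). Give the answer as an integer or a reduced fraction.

1. [C1∋P]  r_C1² − 9 = 0  ⇒  r_C1 = 3 (r>0 drops 1)

3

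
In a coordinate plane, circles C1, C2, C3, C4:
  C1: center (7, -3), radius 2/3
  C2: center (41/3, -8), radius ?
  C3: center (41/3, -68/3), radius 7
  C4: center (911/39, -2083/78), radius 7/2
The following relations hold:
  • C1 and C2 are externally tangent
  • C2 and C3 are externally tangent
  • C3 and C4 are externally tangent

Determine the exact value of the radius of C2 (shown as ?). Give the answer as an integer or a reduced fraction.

1. [ext C1·C2]  r_C2² + (4/3)r_C2 − 69 = 0  ⇒  r_C2 = 23/3 (r>0 drops 1)
2. [ext C2·C3]  r_C2² + 14r_C2 − 1495/9 = 0  ⇒  r_C2 = 23/3 (r>0 drops 1)

23/3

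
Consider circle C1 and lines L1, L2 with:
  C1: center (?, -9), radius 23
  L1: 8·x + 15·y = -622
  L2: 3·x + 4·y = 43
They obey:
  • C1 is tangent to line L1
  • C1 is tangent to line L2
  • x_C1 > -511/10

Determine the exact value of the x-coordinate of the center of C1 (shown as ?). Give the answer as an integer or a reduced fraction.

-12

1. [C1‖L1]  x_C1² + (487/4)x_C1 + 1317 = 0  ⇒  x_C1 = -439/4 or -12
2. [C1‖L2]  x_C1² − (158/3)x_C1 − 776 = 0  ⇒  x_C1 = -12 or 194/3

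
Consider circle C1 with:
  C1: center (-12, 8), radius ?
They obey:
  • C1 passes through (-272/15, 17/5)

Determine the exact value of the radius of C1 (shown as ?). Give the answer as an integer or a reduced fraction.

1. [C1∋P]  r_C1² − 529/9 = 0  ⇒  r_C1 = 23/3 (r>0 drops 1)

23/3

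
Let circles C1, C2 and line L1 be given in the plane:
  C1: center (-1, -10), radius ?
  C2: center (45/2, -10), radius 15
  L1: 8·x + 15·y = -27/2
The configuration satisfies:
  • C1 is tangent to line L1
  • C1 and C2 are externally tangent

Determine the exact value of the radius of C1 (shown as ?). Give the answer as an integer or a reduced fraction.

1. [C1‖L1]  r_C1² − 289/4 = 0  ⇒  r_C1 = 17/2 (r>0 drops 1)
2. [ext C1·C2]  r_C1² + 30r_C1 − 1309/4 = 0  ⇒  r_C1 = 17/2 (r>0 drops 1)

17/2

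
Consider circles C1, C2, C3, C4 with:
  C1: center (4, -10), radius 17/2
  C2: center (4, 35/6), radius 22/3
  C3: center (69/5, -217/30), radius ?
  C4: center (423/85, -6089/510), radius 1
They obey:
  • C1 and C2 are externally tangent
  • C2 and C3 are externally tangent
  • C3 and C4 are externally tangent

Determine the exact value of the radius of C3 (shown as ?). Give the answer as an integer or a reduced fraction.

1. [ext C2·C3]  r_C3² + (44/3)r_C3 − 213 = 0  ⇒  r_C3 = 9 (r>0 drops 1)
2. [ext C3·C4]  r_C3² + 2r_C3 − 99 = 0  ⇒  r_C3 = 9 (r>0 drops 1)

9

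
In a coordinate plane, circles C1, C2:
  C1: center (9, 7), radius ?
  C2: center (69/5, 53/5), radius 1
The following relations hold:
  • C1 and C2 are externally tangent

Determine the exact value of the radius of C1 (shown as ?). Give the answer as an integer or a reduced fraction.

5

1. [ext C1·C2]  r_C1² + 2r_C1 − 35 = 0  ⇒  r_C1 = 5 (r>0 drops 1)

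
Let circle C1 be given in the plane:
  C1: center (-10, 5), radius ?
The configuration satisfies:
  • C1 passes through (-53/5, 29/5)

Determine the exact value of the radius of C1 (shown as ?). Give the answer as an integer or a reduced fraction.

1

1. [C1∋P]  r_C1² − 1 = 0  ⇒  r_C1 = 1 (r>0 drops 1)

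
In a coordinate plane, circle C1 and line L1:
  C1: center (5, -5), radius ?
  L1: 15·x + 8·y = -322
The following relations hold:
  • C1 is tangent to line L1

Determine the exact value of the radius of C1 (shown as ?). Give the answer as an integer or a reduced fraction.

1. [C1‖L1]  r_C1² − 441 = 0  ⇒  r_C1 = 21 (r>0 drops 1)

21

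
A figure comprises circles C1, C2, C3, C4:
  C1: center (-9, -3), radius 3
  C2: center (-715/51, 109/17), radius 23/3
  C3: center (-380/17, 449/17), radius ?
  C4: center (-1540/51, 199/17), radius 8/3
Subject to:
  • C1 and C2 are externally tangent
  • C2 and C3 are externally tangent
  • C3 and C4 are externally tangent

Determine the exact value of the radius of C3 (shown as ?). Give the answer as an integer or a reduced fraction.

14

1. [ext C2·C3]  r_C3² + (46/3)r_C3 − 1232/3 = 0  ⇒  r_C3 = 14 (r>0 drops 1)
2. [ext C3·C4]  r_C3² + (16/3)r_C3 − 812/3 = 0  ⇒  r_C3 = 14 (r>0 drops 1)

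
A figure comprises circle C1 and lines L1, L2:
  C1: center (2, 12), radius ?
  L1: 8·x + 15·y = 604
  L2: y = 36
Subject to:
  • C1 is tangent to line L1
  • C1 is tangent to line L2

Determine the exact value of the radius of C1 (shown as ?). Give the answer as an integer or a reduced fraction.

24

1. [C1‖L1]  r_C1² − 576 = 0  ⇒  r_C1 = 24 (r>0 drops 1)
2. [C1‖L2]  r_C1² − 576 = 0  ⇒  r_C1 = 24 (r>0 drops 1)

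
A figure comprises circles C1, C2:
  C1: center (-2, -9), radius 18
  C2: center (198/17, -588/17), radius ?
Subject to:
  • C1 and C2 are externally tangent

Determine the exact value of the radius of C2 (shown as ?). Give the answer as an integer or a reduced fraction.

11

1. [ext C1·C2]  r_C2² + 36r_C2 − 517 = 0  ⇒  r_C2 = 11 (r>0 drops 1)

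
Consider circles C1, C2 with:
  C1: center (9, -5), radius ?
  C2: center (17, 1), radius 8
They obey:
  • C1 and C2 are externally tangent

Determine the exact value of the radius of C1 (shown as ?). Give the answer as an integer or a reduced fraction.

2

1. [ext C1·C2]  r_C1² + 16r_C1 − 36 = 0  ⇒  r_C1 = 2 (r>0 drops 1)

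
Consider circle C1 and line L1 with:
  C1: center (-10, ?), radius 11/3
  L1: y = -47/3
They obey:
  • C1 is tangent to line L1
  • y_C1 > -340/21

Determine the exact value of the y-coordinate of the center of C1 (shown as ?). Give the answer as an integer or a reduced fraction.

1. [C1‖L1]  y_C1² + (94/3)y_C1 + 232 = 0  ⇒  y_C1 = -58/3 or -12
2. given y_C1 > -340/21: keep -12

-12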